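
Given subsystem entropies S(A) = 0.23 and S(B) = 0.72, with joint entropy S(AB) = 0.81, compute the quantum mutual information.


I(A:B) = S(A) + S(B) - S(AB)
= 0.23 + 0.72 - 0.81
= 0.1400

0.1400


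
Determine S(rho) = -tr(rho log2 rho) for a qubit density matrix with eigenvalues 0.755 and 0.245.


S = -p*log2(p) - (1-p)*log2(1-p)
p = 0.7550, 1-p = 0.2450
= -0.7550 * log2(0.7550) - 0.2450 * log2(0.2450)
= -(-0.3061) - (-0.4971)
= 0.8033

0.8033


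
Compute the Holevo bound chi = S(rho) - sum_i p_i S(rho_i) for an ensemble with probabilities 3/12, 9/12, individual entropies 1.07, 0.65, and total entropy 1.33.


chi = S(rho) - sum_i p_i * S(rho_i)
Weighted entropy = 3/12 * 1.07 + 9/12 * 0.65
= 0.7550
chi = 1.33 - 0.7550
= 0.5750

0.5750


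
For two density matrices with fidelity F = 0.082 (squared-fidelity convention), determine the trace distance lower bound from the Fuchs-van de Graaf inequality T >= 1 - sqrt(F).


Fuchs-van de Graaf (squared-fidelity convention): 1 - sqrt(F) <= T <= sqrt(1 - F).
Lower bound: T >= 1 - sqrt(F)
sqrt(F) = sqrt(0.082) = 0.2864
T >= 1 - 0.2864
T >= 0.7136

0.7136


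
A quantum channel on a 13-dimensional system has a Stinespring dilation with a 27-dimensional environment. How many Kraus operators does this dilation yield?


Tracing out the environment in an orthonormal basis {|i>_E} gives Kraus operators K_i = <i|_E U |0>_E.
Number of Kraus operators = dim(H_env) = d_env
= 27

27


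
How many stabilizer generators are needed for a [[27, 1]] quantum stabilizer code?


For an [[n,k]] stabilizer code:
Number of stabilizer generators = n - k
= 27 - 1
= 26

26


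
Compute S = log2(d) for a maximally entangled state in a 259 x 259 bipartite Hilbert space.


For a maximally entangled state in d x d:
S = log2(d) = log2(259)
= 8.0168

8.0168


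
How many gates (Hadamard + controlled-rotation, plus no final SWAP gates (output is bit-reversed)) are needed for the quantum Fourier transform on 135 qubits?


Hadamard gates: 135
Controlled rotations: n*(n-1)/2 = 135*134/2 = 9045
SWAP gates: 0 (omitted)
Total = 135 + 9045
= 9180

9180


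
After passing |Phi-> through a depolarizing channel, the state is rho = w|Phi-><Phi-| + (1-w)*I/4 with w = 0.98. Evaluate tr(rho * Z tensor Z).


|Phi-> = (|00> - |11>)/sqrt(2)
For the pure Bell state, <Z_A Z_B> = +1 (Bell-state Pauli correlator).
The maximally-mixed part I/4 has tr(I/4 * P tensor P) = 0 for any traceless Pauli P.
So <Z_A Z_B>_rho = w * (+1) + (1 - w) * 0
= 0.98 * (+1)
= 0.9800

0.9800


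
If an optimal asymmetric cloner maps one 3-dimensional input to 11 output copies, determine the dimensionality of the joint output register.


Output space = H^(tensor 11) where dim(H) = 3
dim = 3^11
= 9 (after 2 factors)
= 27 (after 3 factors)
= 81 (after 4 factors)
= 243 (after 5 factors)
= 729 (after 6 factors)
= 2187 (after 7 factors)
= 6561 (after 8 factors)
= 19683 (after 9 factors)
= 59049 (after 10 factors)
= 177147 (after 11 factors)
= 177147

177147


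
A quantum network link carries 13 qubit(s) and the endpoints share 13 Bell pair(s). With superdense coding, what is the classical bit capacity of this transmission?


Superdense coding allows 2 classical bits per shared entangled pair.
13 pair(s) -> 2 * 13 = 26 classical bits

26


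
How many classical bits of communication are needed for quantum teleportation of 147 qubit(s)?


Quantum teleportation requires 2 classical bits per qubit teleported.
147 qubit(s) -> 2 * 147 = 294 classical bits

294


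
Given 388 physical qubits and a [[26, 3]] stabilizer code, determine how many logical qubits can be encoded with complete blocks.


Each code block uses 26 physical qubits for 3 logical qubit(s).
Number of complete blocks = floor(388 / 26) = 14
Logical qubits = 14 * 3
= 42

42


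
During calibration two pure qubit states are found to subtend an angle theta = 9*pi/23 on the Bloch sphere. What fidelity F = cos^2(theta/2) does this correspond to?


For states separated by angle theta on Bloch sphere:
F = cos^2(theta/2)
theta = 9*pi/23 = 1.2293
theta/2 = 0.6147
cos(theta/2) = 0.8170
F = 0.6674

0.6674


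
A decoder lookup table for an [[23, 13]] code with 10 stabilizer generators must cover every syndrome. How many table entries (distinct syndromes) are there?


Each stabilizer generator gives a binary (+1 or -1) measurement outcome.
With 10 independent generators:
Total syndromes = 2^10
= 1024

1024


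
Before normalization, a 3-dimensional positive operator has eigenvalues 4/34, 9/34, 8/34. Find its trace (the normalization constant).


tr(M) = sum of eigenvalues
= 4/34 + 9/34 + 8/34
= 21/34
= 0.6176

0.6176


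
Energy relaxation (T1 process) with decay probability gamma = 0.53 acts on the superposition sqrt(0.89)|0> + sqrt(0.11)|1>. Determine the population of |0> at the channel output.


For amplitude damping with parameter gamma on state sqrt(a)|0> + sqrt(b)|1>:
alpha^2 = 0.89, beta^2 = 0.11
P(|0>) = alpha^2 + gamma * beta^2
= 0.89 + 0.53 * 0.11
= 0.89 + 0.0583
= 0.9483

0.9483


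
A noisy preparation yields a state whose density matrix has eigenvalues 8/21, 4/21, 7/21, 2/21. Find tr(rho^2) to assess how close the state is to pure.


tr(rho^2) = sum of eigenvalues squared
= (8/21)^2 + (4/21)^2 + (7/21)^2 + (2/21)^2
= (64 + 16 + 49 + 4) / 441
= 133/441
= 0.3016

0.3016


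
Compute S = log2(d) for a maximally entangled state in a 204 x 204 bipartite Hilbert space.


For a maximally entangled state in d x d:
S = log2(d) = log2(204)
= 7.6724

7.6724


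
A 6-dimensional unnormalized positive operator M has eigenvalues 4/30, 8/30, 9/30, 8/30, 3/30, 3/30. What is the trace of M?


tr(M) = sum of eigenvalues
= 4/30 + 8/30 + 9/30 + 8/30 + 3/30 + 3/30
= 35/30
= 1.1667

1.1667


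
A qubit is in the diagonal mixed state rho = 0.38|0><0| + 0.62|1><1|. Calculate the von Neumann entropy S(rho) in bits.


S = -p*log2(p) - (1-p)*log2(1-p)
p = 0.3800, 1-p = 0.6200
= -0.3800 * log2(0.3800) - 0.6200 * log2(0.6200)
= -(-0.5305) - (-0.4276)
= 0.9580

0.9580


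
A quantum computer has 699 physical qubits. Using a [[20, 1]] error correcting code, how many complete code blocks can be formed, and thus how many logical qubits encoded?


Each code block uses 20 physical qubits for 1 logical qubit(s).
Number of complete blocks = floor(699 / 20) = 34
Logical qubits = 34 * 1
= 34

34


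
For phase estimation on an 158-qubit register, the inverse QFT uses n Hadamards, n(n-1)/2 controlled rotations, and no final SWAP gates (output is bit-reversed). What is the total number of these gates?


Hadamard gates: 158
Controlled rotations: n*(n-1)/2 = 158*157/2 = 12403
SWAP gates: 0 (omitted)
Total = 158 + 12403
= 12561

12561


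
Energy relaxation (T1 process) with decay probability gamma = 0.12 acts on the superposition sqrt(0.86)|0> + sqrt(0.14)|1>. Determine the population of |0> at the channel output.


For amplitude damping with parameter gamma on state sqrt(a)|0> + sqrt(b)|1>:
alpha^2 = 0.86, beta^2 = 0.14
P(|0>) = alpha^2 + gamma * beta^2
= 0.86 + 0.12 * 0.14
= 0.86 + 0.0168
= 0.8768

0.8768


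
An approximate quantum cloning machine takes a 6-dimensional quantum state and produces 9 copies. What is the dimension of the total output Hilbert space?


Output space = H^(tensor 9) where dim(H) = 6
dim = 6^9
= 36 (after 2 factors)
= 216 (after 3 factors)
= 1296 (after 4 factors)
= 7776 (after 5 factors)
= 46656 (after 6 factors)
= 279936 (after 7 factors)
= 1679616 (after 8 factors)
= 10077696 (after 9 factors)
= 10077696

10077696


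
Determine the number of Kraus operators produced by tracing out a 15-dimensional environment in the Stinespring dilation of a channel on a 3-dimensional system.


Tracing out the environment in an orthonormal basis {|i>_E} gives Kraus operators K_i = <i|_E U |0>_E.
Number of Kraus operators = dim(H_env) = d_env
= 15

15


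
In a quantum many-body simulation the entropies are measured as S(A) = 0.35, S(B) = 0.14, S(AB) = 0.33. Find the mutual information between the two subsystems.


I(A:B) = S(A) + S(B) - S(AB)
= 0.35 + 0.14 - 0.33
= 0.1600

0.1600


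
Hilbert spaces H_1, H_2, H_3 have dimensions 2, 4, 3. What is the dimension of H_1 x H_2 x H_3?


dim(H_1 x H_2 x H_3) = 2 * 4 * 3
= 8 * 3
= 24

24


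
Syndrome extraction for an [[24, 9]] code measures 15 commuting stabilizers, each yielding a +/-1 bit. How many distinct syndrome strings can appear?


Each stabilizer generator gives a binary (+1 or -1) measurement outcome.
With 15 independent generators:
Total syndromes = 2^15
= 32768

32768


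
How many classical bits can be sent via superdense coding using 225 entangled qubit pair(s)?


Superdense coding allows 2 classical bits per shared entangled pair.
225 pair(s) -> 2 * 225 = 450 classical bits

450


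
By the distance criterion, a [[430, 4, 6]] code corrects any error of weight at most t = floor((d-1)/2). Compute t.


Code parameters: [[430, 4, 6]], distance d = 6.
Number of correctable errors = floor((d-1)/2)
= floor((6 - 1)/2)
= floor(5/2)
= 2

2


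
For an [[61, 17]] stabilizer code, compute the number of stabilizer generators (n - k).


For an [[n,k]] stabilizer code:
Number of stabilizer generators = n - k
= 61 - 17
= 44

44


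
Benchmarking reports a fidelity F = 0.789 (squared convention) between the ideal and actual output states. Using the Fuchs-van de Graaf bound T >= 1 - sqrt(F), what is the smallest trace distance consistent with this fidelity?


Fuchs-van de Graaf (squared-fidelity convention): 1 - sqrt(F) <= T <= sqrt(1 - F).
Lower bound: T >= 1 - sqrt(F)
sqrt(F) = sqrt(0.789) = 0.8883
T >= 1 - 0.8883
T >= 0.1117

0.1117


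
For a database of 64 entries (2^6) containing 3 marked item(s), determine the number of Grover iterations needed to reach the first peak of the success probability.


After j Grover iterations the success probability is P(j) = sin^2((2j+1)*theta), where sin(theta) = sqrt(k/N).
N = 2^6 = 64, k = 3
sin(theta) = sqrt(k/N) = 0.2165063509
theta = arcsin(sqrt(k/N)) = 0.2182345144 rad
P(j) reaches its first maximum when (2j+1)*theta is as close as possible to pi/2, i.e. j = round(pi/(4*theta) - 1/2).
pi/(4*theta) - 1/2 = 3.0989
(For comparison, the common estimate pi/4 * sqrt(N/k) = 3.6276; the exact maximiser is used here.)
Optimal iterations = 3

3


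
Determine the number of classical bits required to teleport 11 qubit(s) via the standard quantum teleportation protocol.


Quantum teleportation requires 2 classical bits per qubit teleported.
11 qubit(s) -> 2 * 11 = 22 classical bits

22


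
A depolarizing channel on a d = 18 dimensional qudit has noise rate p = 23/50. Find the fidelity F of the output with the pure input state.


F = (1-p) + p/d
= (1 - 0.4600) + 0.4600/18
= 0.5400 + 0.0256
= 0.5656

0.5656


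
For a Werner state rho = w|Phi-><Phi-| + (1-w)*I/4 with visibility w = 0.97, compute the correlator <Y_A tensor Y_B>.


|Phi-> = (|00> - |11>)/sqrt(2)
For the pure Bell state, <Y_A Y_B> = +1 (Bell-state Pauli correlator).
The maximally-mixed part I/4 has tr(I/4 * P tensor P) = 0 for any traceless Pauli P.
So <Y_A Y_B>_rho = w * (+1) + (1 - w) * 0
= 0.97 * (+1)
= 0.9700

0.9700


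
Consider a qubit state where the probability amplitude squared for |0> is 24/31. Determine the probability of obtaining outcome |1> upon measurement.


|alpha|^2 = 24/31 = 0.7742
|beta|^2 = 1 - 24/31 = 7/31 = 0.2258
P(|1>) = |beta|^2 = 0.2258

0.2258


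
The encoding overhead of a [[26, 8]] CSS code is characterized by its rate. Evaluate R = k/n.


Code rate R = k/n
= 8/26
= 0.3077

0.3077


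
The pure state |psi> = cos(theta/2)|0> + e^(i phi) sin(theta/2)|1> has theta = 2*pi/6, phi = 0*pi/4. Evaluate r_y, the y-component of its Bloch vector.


theta = 1.0472, phi = 0.0000
r_y = sin(theta)*sin(phi) = 0.8660 * 0.0000
r_y = 0.0000

0.0000


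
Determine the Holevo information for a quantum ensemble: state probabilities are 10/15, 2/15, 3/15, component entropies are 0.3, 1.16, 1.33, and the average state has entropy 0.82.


chi = S(rho) - sum_i p_i * S(rho_i)
Weighted entropy = 10/15 * 0.3 + 2/15 * 1.16 + 3/15 * 1.33
= 0.6207
chi = 0.82 - 0.6207
= 0.1993

0.1993


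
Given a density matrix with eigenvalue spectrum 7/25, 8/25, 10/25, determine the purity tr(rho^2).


tr(rho^2) = sum of eigenvalues squared
= (7/25)^2 + (8/25)^2 + (10/25)^2
= (49 + 64 + 100) / 625
= 213/625
= 0.3408

0.3408


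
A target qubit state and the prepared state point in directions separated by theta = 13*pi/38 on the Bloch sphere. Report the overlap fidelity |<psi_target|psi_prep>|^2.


For states separated by angle theta on Bloch sphere:
F = cos^2(theta/2)
theta = 13*pi/38 = 1.0748
theta/2 = 0.5374
cos(theta/2) = 0.8591
F = 0.7380

0.7380


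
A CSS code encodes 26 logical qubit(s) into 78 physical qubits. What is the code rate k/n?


Code rate R = k/n
= 26/78
= 0.3333

0.3333


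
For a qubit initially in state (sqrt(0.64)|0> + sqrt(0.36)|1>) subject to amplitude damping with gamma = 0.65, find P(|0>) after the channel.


For amplitude damping with parameter gamma on state sqrt(a)|0> + sqrt(b)|1>:
alpha^2 = 0.64, beta^2 = 0.36
P(|0>) = alpha^2 + gamma * beta^2
= 0.64 + 0.65 * 0.36
= 0.64 + 0.2340
= 0.8740

0.8740


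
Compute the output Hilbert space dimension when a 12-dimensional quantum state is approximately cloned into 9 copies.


Output space = H^(tensor 9) where dim(H) = 12
dim = 12^9
= 144 (after 2 factors)
= 1728 (after 3 factors)
= 20736 (after 4 factors)
= 248832 (after 5 factors)
= 2985984 (after 6 factors)
= 35831808 (after 7 factors)
= 429981696 (after 8 factors)
= 5159780352 (after 9 factors)
= 5159780352

5159780352


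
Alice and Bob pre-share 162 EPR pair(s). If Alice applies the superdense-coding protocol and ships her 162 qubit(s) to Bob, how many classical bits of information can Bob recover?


Superdense coding allows 2 classical bits per shared entangled pair.
162 pair(s) -> 2 * 162 = 324 classical bits

324


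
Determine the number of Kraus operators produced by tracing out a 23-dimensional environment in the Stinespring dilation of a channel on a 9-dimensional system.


Tracing out the environment in an orthonormal basis {|i>_E} gives Kraus operators K_i = <i|_E U |0>_E.
Number of Kraus operators = dim(H_env) = d_env
= 23

23


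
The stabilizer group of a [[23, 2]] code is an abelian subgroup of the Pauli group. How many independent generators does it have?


For an [[n,k]] stabilizer code:
Number of stabilizer generators = n - k
= 23 - 2
= 21

21


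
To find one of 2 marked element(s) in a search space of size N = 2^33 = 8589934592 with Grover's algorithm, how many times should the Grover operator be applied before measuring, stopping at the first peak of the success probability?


After j Grover iterations the success probability is P(j) = sin^2((2j+1)*theta), where sin(theta) = sqrt(k/N).
N = 2^33 = 8589934592, k = 2
sin(theta) = sqrt(k/N) = 1.525878906e-05
theta = arcsin(sqrt(k/N)) = 1.525878906e-05 rad
P(j) reaches its first maximum when (2j+1)*theta is as close as possible to pi/2, i.e. j = round(pi/(4*theta) - 1/2).
pi/(4*theta) - 1/2 = 51471.3540
(For comparison, the common estimate pi/4 * sqrt(N/k) = 51471.8540; the exact maximiser is used here.)
Optimal iterations = 51471

51471


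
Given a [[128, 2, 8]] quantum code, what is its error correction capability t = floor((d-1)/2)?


Code parameters: [[128, 2, 8]], distance d = 8.
Number of correctable errors = floor((d-1)/2)
= floor((8 - 1)/2)
= floor(7/2)
= 3

3


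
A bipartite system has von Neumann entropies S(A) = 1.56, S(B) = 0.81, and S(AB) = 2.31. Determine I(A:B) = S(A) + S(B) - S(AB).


I(A:B) = S(A) + S(B) - S(AB)
= 1.56 + 0.81 - 2.31
= 0.0600

0.0600


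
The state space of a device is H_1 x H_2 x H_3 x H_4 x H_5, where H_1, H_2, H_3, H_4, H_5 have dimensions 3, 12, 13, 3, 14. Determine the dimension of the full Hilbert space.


dim(H_1 x H_2 x H_3 x H_4 x H_5) = 3 * 12 * 13 * 3 * 14
= 36 * 13 * 3 * 14
= 468 * 3 * 14
= 1404 * 14
= 19656

19656


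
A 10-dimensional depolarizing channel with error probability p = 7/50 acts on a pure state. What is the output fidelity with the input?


F = (1-p) + p/d
= (1 - 0.1400) + 0.1400/10
= 0.8600 + 0.0140
= 0.8740

0.8740


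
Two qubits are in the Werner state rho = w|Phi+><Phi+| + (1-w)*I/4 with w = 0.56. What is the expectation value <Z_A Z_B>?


|Phi+> = (|00> + |11>)/sqrt(2)
For the pure Bell state, <Z_A Z_B> = +1 (Bell-state Pauli correlator).
The maximally-mixed part I/4 has tr(I/4 * P tensor P) = 0 for any traceless Pauli P.
So <Z_A Z_B>_rho = w * (+1) + (1 - w) * 0
= 0.56 * (+1)
= 0.5600

0.5600


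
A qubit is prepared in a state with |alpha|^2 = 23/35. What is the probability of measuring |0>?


|alpha|^2 = 23/35 = 0.6571
|beta|^2 = 1 - 23/35 = 12/35 = 0.3429
P(|0>) = |alpha|^2 = 0.6571

0.6571


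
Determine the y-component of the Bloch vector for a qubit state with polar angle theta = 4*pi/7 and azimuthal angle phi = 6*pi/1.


theta = 1.7952, phi = 18.8496
r_y = sin(theta)*sin(phi) = 0.9749 * 0.0000
r_y = 0.0000

0.0000


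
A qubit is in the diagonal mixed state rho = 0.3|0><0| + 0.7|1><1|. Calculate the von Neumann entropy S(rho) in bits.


S = -p*log2(p) - (1-p)*log2(1-p)
p = 0.3000, 1-p = 0.7000
= -0.3000 * log2(0.3000) - 0.7000 * log2(0.7000)
= -(-0.5211) - (-0.3602)
= 0.8813

0.8813


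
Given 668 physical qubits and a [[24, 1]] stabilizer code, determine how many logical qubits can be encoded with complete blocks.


Each code block uses 24 physical qubits for 1 logical qubit(s).
Number of complete blocks = floor(668 / 24) = 27
Logical qubits = 27 * 1
= 27

27


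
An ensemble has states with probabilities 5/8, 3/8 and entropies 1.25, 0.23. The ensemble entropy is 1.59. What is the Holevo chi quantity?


chi = S(rho) - sum_i p_i * S(rho_i)
Weighted entropy = 5/8 * 1.25 + 3/8 * 0.23
= 0.8675
chi = 1.59 - 0.8675
= 0.7225

0.7225


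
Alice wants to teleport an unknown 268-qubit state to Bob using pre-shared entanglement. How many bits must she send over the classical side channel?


Quantum teleportation requires 2 classical bits per qubit teleported.
268 qubit(s) -> 2 * 268 = 536 classical bits

536


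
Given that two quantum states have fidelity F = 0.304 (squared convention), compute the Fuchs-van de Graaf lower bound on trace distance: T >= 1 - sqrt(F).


Fuchs-van de Graaf (squared-fidelity convention): 1 - sqrt(F) <= T <= sqrt(1 - F).
Lower bound: T >= 1 - sqrt(F)
sqrt(F) = sqrt(0.304) = 0.5514
T >= 1 - 0.5514
T >= 0.4486

0.4486


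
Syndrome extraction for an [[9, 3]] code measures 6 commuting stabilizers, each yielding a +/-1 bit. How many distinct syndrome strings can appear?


Each stabilizer generator gives a binary (+1 or -1) measurement outcome.
With 6 independent generators:
Total syndromes = 2^6
= 64

64


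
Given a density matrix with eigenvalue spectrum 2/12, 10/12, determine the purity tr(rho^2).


tr(rho^2) = sum of eigenvalues squared
= (2/12)^2 + (10/12)^2
= (4 + 100) / 144
= 104/144
= 0.7222

0.7222


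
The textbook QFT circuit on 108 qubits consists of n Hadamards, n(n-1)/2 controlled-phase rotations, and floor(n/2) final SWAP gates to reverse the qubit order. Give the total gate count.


Hadamard gates: 108
Controlled rotations: n*(n-1)/2 = 108*107/2 = 5778
SWAP gates: floor(n/2) = floor(108/2) = 54
Total = 108 + 5778 + 54
= 5940

5940


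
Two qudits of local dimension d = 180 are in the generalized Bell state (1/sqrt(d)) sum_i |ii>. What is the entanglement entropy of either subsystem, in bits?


For a maximally entangled state in d x d:
S = log2(d) = log2(180)
= 7.4919

7.4919


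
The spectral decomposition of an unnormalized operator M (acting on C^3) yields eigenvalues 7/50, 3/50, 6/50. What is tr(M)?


tr(M) = sum of eigenvalues
= 7/50 + 3/50 + 6/50
= 16/50
= 0.3200

0.3200


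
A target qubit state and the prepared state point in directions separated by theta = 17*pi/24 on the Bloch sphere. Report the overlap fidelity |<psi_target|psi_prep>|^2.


For states separated by angle theta on Bloch sphere:
F = cos^2(theta/2)
theta = 17*pi/24 = 2.2253
theta/2 = 1.1126
cos(theta/2) = 0.4423
F = 0.1956

0.1956


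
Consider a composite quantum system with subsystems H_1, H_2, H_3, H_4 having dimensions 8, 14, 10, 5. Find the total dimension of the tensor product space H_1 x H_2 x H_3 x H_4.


dim(H_1 x H_2 x H_3 x H_4) = 8 * 14 * 10 * 5
= 112 * 10 * 5
= 1120 * 5
= 5600

5600


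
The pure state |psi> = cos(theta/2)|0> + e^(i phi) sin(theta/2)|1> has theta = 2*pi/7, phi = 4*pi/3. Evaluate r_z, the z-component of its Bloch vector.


theta = 0.8976, phi = 4.1888
r_z = cos(theta) = 0.6235

0.6235


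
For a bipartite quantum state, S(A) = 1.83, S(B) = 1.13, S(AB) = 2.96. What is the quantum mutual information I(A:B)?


I(A:B) = S(A) + S(B) - S(AB)
= 1.83 + 1.13 - 2.96
= 0.0000

0.0000


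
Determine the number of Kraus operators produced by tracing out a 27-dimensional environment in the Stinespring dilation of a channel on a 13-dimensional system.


Tracing out the environment in an orthonormal basis {|i>_E} gives Kraus operators K_i = <i|_E U |0>_E.
Number of Kraus operators = dim(H_env) = d_env
= 27

27


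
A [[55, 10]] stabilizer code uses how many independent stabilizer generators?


For an [[n,k]] stabilizer code:
Number of stabilizer generators = n - k
= 55 - 10
= 45

45


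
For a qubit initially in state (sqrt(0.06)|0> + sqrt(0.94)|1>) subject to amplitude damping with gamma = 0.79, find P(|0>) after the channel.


For amplitude damping with parameter gamma on state sqrt(a)|0> + sqrt(b)|1>:
alpha^2 = 0.06, beta^2 = 0.94
P(|0>) = alpha^2 + gamma * beta^2
= 0.06 + 0.79 * 0.94
= 0.06 + 0.7426
= 0.8026

0.8026


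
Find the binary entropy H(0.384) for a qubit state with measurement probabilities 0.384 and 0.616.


S = -p*log2(p) - (1-p)*log2(1-p)
p = 0.3840, 1-p = 0.6160
= -0.3840 * log2(0.3840) - 0.6160 * log2(0.6160)
= -(-0.5302) - (-0.4306)
= 0.9608

0.9608


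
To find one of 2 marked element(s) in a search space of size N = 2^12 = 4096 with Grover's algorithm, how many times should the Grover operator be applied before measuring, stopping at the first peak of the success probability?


After j Grover iterations the success probability is P(j) = sin^2((2j+1)*theta), where sin(theta) = sqrt(k/N).
N = 2^12 = 4096, k = 2
sin(theta) = sqrt(k/N) = 0.02209708691
theta = arcsin(sqrt(k/N)) = 0.02209888557 rad
P(j) reaches its first maximum when (2j+1)*theta is as close as possible to pi/2, i.e. j = round(pi/(4*theta) - 1/2).
pi/(4*theta) - 1/2 = 35.0402
(For comparison, the common estimate pi/4 * sqrt(N/k) = 35.5431; the exact maximiser is used here.)
Optimal iterations = 35

35


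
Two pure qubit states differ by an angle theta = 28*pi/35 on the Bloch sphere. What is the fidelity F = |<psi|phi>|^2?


For states separated by angle theta on Bloch sphere:
F = cos^2(theta/2)
theta = 28*pi/35 = 2.5133
theta/2 = 1.2566
cos(theta/2) = 0.3090
F = 0.0955

0.0955


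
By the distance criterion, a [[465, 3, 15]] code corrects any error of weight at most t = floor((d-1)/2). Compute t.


Code parameters: [[465, 3, 15]], distance d = 15.
Number of correctable errors = floor((d-1)/2)
= floor((15 - 1)/2)
= floor(14/2)
= 7

7


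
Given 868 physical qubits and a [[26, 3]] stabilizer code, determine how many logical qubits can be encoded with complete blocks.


Each code block uses 26 physical qubits for 3 logical qubit(s).
Number of complete blocks = floor(868 / 26) = 33
Logical qubits = 33 * 3
= 99

99


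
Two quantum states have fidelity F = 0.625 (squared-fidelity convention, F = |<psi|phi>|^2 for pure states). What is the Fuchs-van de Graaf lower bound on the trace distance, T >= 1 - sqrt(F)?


Fuchs-van de Graaf (squared-fidelity convention): 1 - sqrt(F) <= T <= sqrt(1 - F).
Lower bound: T >= 1 - sqrt(F)
sqrt(F) = sqrt(0.625) = 0.7906
T >= 1 - 0.7906
T >= 0.2094

0.2094


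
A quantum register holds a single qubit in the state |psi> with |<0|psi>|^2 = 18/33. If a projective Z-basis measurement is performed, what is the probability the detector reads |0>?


|alpha|^2 = 18/33 = 0.5455
|beta|^2 = 1 - 18/33 = 15/33 = 0.4545
P(|0>) = |alpha|^2 = 0.5455

0.5455


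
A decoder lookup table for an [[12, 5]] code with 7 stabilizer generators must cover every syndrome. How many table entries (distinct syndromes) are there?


Each stabilizer generator gives a binary (+1 or -1) measurement outcome.
With 7 independent generators:
Total syndromes = 2^7
= 128

128


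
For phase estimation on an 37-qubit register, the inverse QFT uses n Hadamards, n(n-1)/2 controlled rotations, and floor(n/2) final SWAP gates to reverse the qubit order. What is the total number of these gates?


Hadamard gates: 37
Controlled rotations: n*(n-1)/2 = 37*36/2 = 666
SWAP gates: floor(n/2) = floor(37/2) = 18
Total = 37 + 666 + 18
= 721

721


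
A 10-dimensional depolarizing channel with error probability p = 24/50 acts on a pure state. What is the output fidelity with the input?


F = (1-p) + p/d
= (1 - 0.4800) + 0.4800/10
= 0.5200 + 0.0480
= 0.5680

0.5680


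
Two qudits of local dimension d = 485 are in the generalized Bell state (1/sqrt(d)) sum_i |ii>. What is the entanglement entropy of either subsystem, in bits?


For a maximally entangled state in d x d:
S = log2(d) = log2(485)
= 8.9218

8.9218


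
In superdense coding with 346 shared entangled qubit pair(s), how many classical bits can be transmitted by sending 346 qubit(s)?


Superdense coding allows 2 classical bits per shared entangled pair.
346 pair(s) -> 2 * 346 = 692 classical bits

692


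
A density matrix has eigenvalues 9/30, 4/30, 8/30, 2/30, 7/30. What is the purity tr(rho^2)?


tr(rho^2) = sum of eigenvalues squared
= (9/30)^2 + (4/30)^2 + (8/30)^2 + (2/30)^2 + (7/30)^2
= (81 + 16 + 64 + 4 + 49) / 900
= 214/900
= 0.2378

0.2378


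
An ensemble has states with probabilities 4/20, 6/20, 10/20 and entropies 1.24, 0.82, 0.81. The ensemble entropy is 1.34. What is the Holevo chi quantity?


chi = S(rho) - sum_i p_i * S(rho_i)
Weighted entropy = 4/20 * 1.24 + 6/20 * 0.82 + 10/20 * 0.81
= 0.8990
chi = 1.34 - 0.8990
= 0.4410

0.4410


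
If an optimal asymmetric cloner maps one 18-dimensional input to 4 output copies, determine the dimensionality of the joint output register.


Output space = H^(tensor 4) where dim(H) = 18
dim = 18^4
= 324 (after 2 factors)
= 5832 (after 3 factors)
= 104976 (after 4 factors)
= 104976

104976


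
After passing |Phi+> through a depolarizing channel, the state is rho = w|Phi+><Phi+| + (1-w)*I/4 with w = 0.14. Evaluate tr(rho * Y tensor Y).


|Phi+> = (|00> + |11>)/sqrt(2)
For the pure Bell state, <Y_A Y_B> = -1 (Bell-state Pauli correlator).
The maximally-mixed part I/4 has tr(I/4 * P tensor P) = 0 for any traceless Pauli P.
So <Y_A Y_B>_rho = w * (-1) + (1 - w) * 0
= 0.14 * (-1)
= -0.1400

-0.1400


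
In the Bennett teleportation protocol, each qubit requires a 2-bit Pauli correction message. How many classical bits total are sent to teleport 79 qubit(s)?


Quantum teleportation requires 2 classical bits per qubit teleported.
79 qubit(s) -> 2 * 79 = 158 classical bits

158


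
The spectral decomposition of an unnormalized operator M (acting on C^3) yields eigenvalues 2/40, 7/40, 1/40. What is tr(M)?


tr(M) = sum of eigenvalues
= 2/40 + 7/40 + 1/40
= 10/40
= 0.2500

0.2500


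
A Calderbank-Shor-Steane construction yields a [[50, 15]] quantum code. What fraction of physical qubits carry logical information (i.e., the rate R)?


Code rate R = k/n
= 15/50
= 0.3000

0.3000


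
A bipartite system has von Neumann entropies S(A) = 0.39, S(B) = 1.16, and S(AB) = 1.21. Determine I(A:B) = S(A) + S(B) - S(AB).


I(A:B) = S(A) + S(B) - S(AB)
= 0.39 + 1.16 - 1.21
= 0.3400

0.3400


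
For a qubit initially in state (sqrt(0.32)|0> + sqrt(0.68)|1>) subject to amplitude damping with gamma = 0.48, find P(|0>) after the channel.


For amplitude damping with parameter gamma on state sqrt(a)|0> + sqrt(b)|1>:
alpha^2 = 0.32, beta^2 = 0.68
P(|0>) = alpha^2 + gamma * beta^2
= 0.32 + 0.48 * 0.68
= 0.32 + 0.3264
= 0.6464

0.6464


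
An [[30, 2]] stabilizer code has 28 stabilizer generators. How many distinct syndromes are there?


Each stabilizer generator gives a binary (+1 or -1) measurement outcome.
With 28 independent generators:
Total syndromes = 2^28
= 268435456

268435456


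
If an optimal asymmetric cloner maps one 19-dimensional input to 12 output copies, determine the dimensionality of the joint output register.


Output space = H^(tensor 12) where dim(H) = 19
dim = 19^12
= 361 (after 2 factors)
= 6859 (after 3 factors)
= 130321 (after 4 factors)
= 2476099 (after 5 factors)
= 47045881 (after 6 factors)
= 893871739 (after 7 factors)
= 16983563041 (after 8 factors)
= 322687697779 (after 9 factors)
= 6131066257801 (after 10 factors)
= 116490258898219 (after 11 factors)
= 2213314919066161 (after 12 factors)
= 2213314919066161

2213314919066161


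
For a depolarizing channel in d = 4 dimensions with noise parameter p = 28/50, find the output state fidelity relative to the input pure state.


F = (1-p) + p/d
= (1 - 0.5600) + 0.5600/4
= 0.4400 + 0.1400
= 0.5800

0.5800


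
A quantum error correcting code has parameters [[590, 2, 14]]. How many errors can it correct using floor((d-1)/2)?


Code parameters: [[590, 2, 14]], distance d = 14.
Number of correctable errors = floor((d-1)/2)
= floor((14 - 1)/2)
= floor(13/2)
= 6

6


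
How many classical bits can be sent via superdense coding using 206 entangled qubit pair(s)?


Superdense coding allows 2 classical bits per shared entangled pair.
206 pair(s) -> 2 * 206 = 412 classical bits

412


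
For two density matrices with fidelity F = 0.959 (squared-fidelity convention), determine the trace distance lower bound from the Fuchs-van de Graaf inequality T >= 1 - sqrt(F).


Fuchs-van de Graaf (squared-fidelity convention): 1 - sqrt(F) <= T <= sqrt(1 - F).
Lower bound: T >= 1 - sqrt(F)
sqrt(F) = sqrt(0.959) = 0.9793
T >= 1 - 0.9793
T >= 0.0207

0.0207


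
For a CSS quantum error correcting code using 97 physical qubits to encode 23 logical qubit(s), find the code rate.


Code rate R = k/n
= 23/97
= 0.2371

0.2371


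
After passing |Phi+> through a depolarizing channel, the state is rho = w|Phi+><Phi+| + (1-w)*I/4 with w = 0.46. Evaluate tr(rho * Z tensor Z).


|Phi+> = (|00> + |11>)/sqrt(2)
For the pure Bell state, <Z_A Z_B> = +1 (Bell-state Pauli correlator).
The maximally-mixed part I/4 has tr(I/4 * P tensor P) = 0 for any traceless Pauli P.
So <Z_A Z_B>_rho = w * (+1) + (1 - w) * 0
= 0.46 * (+1)
= 0.4600

0.4600


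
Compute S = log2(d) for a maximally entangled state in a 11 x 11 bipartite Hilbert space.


For a maximally entangled state in d x d:
S = log2(d) = log2(11)
= 3.4594

3.4594


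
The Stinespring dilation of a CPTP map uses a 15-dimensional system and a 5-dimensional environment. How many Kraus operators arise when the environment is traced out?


Tracing out the environment in an orthonormal basis {|i>_E} gives Kraus operators K_i = <i|_E U |0>_E.
Number of Kraus operators = dim(H_env) = d_env
= 5

5


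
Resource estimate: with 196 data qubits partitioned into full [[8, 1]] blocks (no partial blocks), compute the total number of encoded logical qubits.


Each code block uses 8 physical qubits for 1 logical qubit(s).
Number of complete blocks = floor(196 / 8) = 24
Logical qubits = 24 * 1
= 24

24


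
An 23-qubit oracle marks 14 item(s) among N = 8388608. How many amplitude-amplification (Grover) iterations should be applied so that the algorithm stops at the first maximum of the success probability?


After j Grover iterations the success probability is P(j) = sin^2((2j+1)*theta), where sin(theta) = sqrt(k/N).
N = 2^23 = 8388608, k = 14
sin(theta) = sqrt(k/N) = 0.001291870757
theta = arcsin(sqrt(k/N)) = 0.001291871117 rad
P(j) reaches its first maximum when (2j+1)*theta is as close as possible to pi/2, i.e. j = round(pi/(4*theta) - 1/2).
pi/(4*theta) - 1/2 = 607.4540
(For comparison, the common estimate pi/4 * sqrt(N/k) = 607.9541; the exact maximiser is used here.)
Optimal iterations = 607

607


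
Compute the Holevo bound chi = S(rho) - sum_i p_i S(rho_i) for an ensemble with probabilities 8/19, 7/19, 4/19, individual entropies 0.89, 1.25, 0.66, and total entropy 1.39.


chi = S(rho) - sum_i p_i * S(rho_i)
Weighted entropy = 8/19 * 0.89 + 7/19 * 1.25 + 4/19 * 0.66
= 0.9742
chi = 1.39 - 0.9742
= 0.4158

0.4158


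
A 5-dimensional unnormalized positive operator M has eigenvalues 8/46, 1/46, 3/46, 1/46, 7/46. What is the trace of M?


tr(M) = sum of eigenvalues
= 8/46 + 1/46 + 3/46 + 1/46 + 7/46
= 20/46
= 0.4348

0.4348


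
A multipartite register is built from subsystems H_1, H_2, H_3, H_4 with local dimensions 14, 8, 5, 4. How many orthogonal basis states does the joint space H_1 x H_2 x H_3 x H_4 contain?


dim(H_1 x H_2 x H_3 x H_4) = 14 * 8 * 5 * 4
= 112 * 5 * 4
= 560 * 4
= 2240

2240


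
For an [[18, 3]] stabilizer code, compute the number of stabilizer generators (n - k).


For an [[n,k]] stabilizer code:
Number of stabilizer generators = n - k
= 18 - 3
= 15

15


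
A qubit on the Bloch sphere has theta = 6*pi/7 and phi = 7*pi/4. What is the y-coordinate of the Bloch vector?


theta = 2.6928, phi = 5.4978
r_y = sin(theta)*sin(phi) = 0.4339 * -0.7071
r_y = -0.3068

-0.3068


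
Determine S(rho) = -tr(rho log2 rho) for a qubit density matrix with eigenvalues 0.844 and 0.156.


S = -p*log2(p) - (1-p)*log2(1-p)
p = 0.8440, 1-p = 0.1560
= -0.8440 * log2(0.8440) - 0.1560 * log2(0.1560)
= -(-0.2065) - (-0.4181)
= 0.6247

0.6247


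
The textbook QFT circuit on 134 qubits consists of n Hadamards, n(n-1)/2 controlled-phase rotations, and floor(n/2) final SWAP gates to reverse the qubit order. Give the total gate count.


Hadamard gates: 134
Controlled rotations: n*(n-1)/2 = 134*133/2 = 8911
SWAP gates: floor(n/2) = floor(134/2) = 67
Total = 134 + 8911 + 67
= 9112

9112


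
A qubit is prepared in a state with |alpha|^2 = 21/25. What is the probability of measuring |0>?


|alpha|^2 = 21/25 = 0.8400
|beta|^2 = 1 - 21/25 = 4/25 = 0.1600
P(|0>) = |alpha|^2 = 0.8400

0.8400


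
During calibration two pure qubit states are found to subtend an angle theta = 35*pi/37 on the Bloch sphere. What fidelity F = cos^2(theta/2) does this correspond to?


For states separated by angle theta on Bloch sphere:
F = cos^2(theta/2)
theta = 35*pi/37 = 2.9718
theta/2 = 1.4859
cos(theta/2) = 0.0848
F = 0.0072

0.0072


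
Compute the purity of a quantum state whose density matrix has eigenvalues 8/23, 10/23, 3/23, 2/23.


tr(rho^2) = sum of eigenvalues squared
= (8/23)^2 + (10/23)^2 + (3/23)^2 + (2/23)^2
= (64 + 100 + 9 + 4) / 529
= 177/529
= 0.3346

0.3346


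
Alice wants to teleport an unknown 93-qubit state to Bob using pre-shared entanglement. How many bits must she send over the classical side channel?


Quantum teleportation requires 2 classical bits per qubit teleported.
93 qubit(s) -> 2 * 93 = 186 classical bits

186


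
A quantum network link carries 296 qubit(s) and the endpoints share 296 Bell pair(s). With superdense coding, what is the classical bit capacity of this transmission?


Superdense coding allows 2 classical bits per shared entangled pair.
296 pair(s) -> 2 * 296 = 592 classical bits

592


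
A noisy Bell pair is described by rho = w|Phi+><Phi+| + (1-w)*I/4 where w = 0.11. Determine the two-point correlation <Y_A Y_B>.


|Phi+> = (|00> + |11>)/sqrt(2)
For the pure Bell state, <Y_A Y_B> = -1 (Bell-state Pauli correlator).
The maximally-mixed part I/4 has tr(I/4 * P tensor P) = 0 for any traceless Pauli P.
So <Y_A Y_B>_rho = w * (-1) + (1 - w) * 0
= 0.11 * (-1)
= -0.1100

-0.1100


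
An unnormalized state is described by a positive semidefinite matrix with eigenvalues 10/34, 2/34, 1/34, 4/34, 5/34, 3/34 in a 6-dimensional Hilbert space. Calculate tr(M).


tr(M) = sum of eigenvalues
= 10/34 + 2/34 + 1/34 + 4/34 + 5/34 + 3/34
= 25/34
= 0.7353

0.7353


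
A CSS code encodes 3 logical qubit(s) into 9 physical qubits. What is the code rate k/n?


Code rate R = k/n
= 3/9
= 0.3333

0.3333


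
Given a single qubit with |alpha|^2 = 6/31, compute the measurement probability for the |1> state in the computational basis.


|alpha|^2 = 6/31 = 0.1935
|beta|^2 = 1 - 6/31 = 25/31 = 0.8065
P(|1>) = |beta|^2 = 0.8065

0.8065


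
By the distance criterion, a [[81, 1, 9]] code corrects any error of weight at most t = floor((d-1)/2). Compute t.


Code parameters: [[81, 1, 9]], distance d = 9.
Number of correctable errors = floor((d-1)/2)
= floor((9 - 1)/2)
= floor(8/2)
= 4

4


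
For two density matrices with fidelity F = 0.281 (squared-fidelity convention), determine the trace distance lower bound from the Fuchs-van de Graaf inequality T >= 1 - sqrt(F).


Fuchs-van de Graaf (squared-fidelity convention): 1 - sqrt(F) <= T <= sqrt(1 - F).
Lower bound: T >= 1 - sqrt(F)
sqrt(F) = sqrt(0.281) = 0.5301
T >= 1 - 0.5301
T >= 0.4699

0.4699


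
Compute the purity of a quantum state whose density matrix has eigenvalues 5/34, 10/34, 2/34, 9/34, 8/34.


tr(rho^2) = sum of eigenvalues squared
= (5/34)^2 + (10/34)^2 + (2/34)^2 + (9/34)^2 + (8/34)^2
= (25 + 100 + 4 + 81 + 64) / 1156
= 274/1156
= 0.2370

0.2370


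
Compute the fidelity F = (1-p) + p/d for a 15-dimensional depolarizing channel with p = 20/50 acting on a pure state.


F = (1-p) + p/d
= (1 - 0.4000) + 0.4000/15
= 0.6000 + 0.0267
= 0.6267

0.6267


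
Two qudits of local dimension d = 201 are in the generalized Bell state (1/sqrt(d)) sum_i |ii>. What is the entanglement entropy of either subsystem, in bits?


For a maximally entangled state in d x d:
S = log2(d) = log2(201)
= 7.6511

7.6511


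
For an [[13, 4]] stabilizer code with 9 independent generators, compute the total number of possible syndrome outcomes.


Each stabilizer generator gives a binary (+1 or -1) measurement outcome.
With 9 independent generators:
Total syndromes = 2^9
= 512

512


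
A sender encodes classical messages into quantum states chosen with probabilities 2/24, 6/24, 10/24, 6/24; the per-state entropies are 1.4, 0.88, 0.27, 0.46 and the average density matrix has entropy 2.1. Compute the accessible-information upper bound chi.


chi = S(rho) - sum_i p_i * S(rho_i)
Weighted entropy = 2/24 * 1.4 + 6/24 * 0.88 + 10/24 * 0.27 + 6/24 * 0.46
= 0.5642
chi = 2.1 - 0.5642
= 1.5358

1.5358


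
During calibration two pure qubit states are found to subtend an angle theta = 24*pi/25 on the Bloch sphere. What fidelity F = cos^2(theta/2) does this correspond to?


For states separated by angle theta on Bloch sphere:
F = cos^2(theta/2)
theta = 24*pi/25 = 3.0159
theta/2 = 1.5080
cos(theta/2) = 0.0628
F = 0.0039

0.0039


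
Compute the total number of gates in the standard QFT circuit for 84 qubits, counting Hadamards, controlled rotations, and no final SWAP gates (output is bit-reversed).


Hadamard gates: 84
Controlled rotations: n*(n-1)/2 = 84*83/2 = 3486
SWAP gates: 0 (omitted)
Total = 84 + 3486
= 3570

3570


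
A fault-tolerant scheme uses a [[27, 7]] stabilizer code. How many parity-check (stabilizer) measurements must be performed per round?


For an [[n,k]] stabilizer code:
Number of stabilizer generators = n - k
= 27 - 7
= 20

20


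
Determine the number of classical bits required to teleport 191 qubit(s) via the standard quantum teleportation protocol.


Quantum teleportation requires 2 classical bits per qubit teleported.
191 qubit(s) -> 2 * 191 = 382 classical bits

382
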